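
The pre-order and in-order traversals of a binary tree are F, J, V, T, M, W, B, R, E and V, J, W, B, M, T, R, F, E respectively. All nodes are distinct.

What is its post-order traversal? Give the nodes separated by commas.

V, B, W, M, R, T, J, E, F

The first element of pre-order is the root; it splits in-order into left and right subtrees.
Root F: left subtree has 7 nodes {V, J, W, B, M, T, R}, right has 1 {E}.
  Root J: left subtree has 1 node {V}, right has 5 {W, B, M, T, R}.
    Root T: left subtree has 3 nodes {W, B, M}, right has 1 {R}.
      Root M: left subtree has 2 nodes {W, B}, right has 0 { }.
        Root W: left subtree has 0 nodes { }, right has 1 {B}.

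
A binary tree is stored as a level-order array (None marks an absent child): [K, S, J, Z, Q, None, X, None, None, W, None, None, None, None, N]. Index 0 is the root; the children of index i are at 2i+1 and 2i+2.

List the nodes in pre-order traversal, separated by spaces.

Pre-order visits the node, then its left subtree, then its right subtree.
Visit K.
At K: go left to S.
  Visit S.
  At S: go left to Z.
    Z is a leaf — visit Z.
  At S: go right to Q.
    Visit Q.
    At Q: go left to W.
      W is a leaf — visit W.
    At Q: no right child.
At K: go right to J.
  Visit J.
  At J: no left child.
  At J: go right to X.
    Visit X.
    At X: no left child.
    At X: go right to N.
      N is a leaf — visit N.

K S Z Q W J X N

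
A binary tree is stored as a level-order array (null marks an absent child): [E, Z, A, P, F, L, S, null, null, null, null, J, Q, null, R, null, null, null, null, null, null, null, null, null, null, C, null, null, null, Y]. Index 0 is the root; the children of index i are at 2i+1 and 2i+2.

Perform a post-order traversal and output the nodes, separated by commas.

Post-order visits the left subtree, then the right subtree, then the node.
At E: go left to Z.
  At Z: go left to P.
    P is a leaf — visit P.
  At Z: go right to F.
    F is a leaf — visit F.
  Visit Z.
At E: go right to A.
  At A: go left to L.
    At L: go left to J.
      J is a leaf — visit J.
    At L: go right to Q.
      At Q: go left to C.
        C is a leaf — visit C.
      At Q: no right child.
      Visit Q.
    Visit L.
  At A: go right to S.
    At S: no left child.
    At S: go right to R.
      At R: go left to Y.
        Y is a leaf — visit Y.
      At R: no right child.
      Visit R.
    Visit S.
  Visit A.
Visit E.

P, F, Z, J, C, Q, L, Y, R, S, A, E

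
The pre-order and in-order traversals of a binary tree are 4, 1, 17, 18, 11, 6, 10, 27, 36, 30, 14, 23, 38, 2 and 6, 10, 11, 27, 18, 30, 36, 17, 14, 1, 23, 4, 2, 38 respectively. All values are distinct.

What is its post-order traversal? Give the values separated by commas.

The first element of pre-order is the root; it splits in-order into left and right subtrees.
Root 4: left subtree has 11 nodes {6, 10, 11, 27, 18, 30, 36, 17, 14, 1, 23}, right has 2 {2, 38}.
  Root 1: left subtree has 9 nodes {6, 10, 11, 27, 18, 30, 36, 17, 14}, right has 1 {23}.
    Root 17: left subtree has 7 nodes {6, 10, 11, 27, 18, 30, 36}, right has 1 {14}.
      Root 18: left subtree has 4 nodes {6, 10, 11, 27}, right has 2 {30, 36}.
        Root 11: left subtree has 2 nodes {6, 10}, right has 1 {27}.
          Root 6: left subtree has 0 nodes { }, right has 1 {10}.
        Root 36: left subtree has 1 node {30}, right has 0 { }.
  Root 38: left subtree has 1 node {2}, right has 0 { }.

10, 6, 27, 11, 30, 36, 18, 14, 17, 23, 1, 2, 38, 4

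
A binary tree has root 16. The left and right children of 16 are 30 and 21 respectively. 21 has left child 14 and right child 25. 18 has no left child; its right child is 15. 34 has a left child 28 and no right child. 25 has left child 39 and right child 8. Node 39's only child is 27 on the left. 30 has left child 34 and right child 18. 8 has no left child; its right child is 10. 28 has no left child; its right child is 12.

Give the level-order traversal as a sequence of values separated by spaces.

Level-order visits nodes level by level from the root, left to right within each level.
Level 0: 16
Level 1: 30, 21
Level 2: 34, 18, 14, 25
Level 3: 28, 15, 39, 8
Level 4: 12, 27, 10

16 30 21 34 18 14 25 28 15 39 8 12 27 10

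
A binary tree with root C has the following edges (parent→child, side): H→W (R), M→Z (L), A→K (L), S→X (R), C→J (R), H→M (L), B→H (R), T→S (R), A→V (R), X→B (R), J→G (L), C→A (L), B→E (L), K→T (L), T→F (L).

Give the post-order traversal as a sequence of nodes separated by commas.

Post-order visits the left subtree, then the right subtree, then the node.
At C: go left to A.
  At A: go left to K.
    At K: go left to T.
      At T: go left to F.
        F is a leaf — visit F.
      At T: go right to S.
        At S: no left child.
        At S: go right to X.
          At X: no left child.
          At X: go right to B.
            At B: go left to E.
              E is a leaf — visit E.
            At B: go right to H.
              At H: go left to M.
                At M: go left to Z.
                  Z is a leaf — visit Z.
                At M: no right child.
                Visit M.
              At H: go right to W.
                W is a leaf — visit W.
              Visit H.
            Visit B.
          Visit X.
        Visit S.
      Visit T.
    At K: no right child.
    Visit K.
  At A: go right to V.
    V is a leaf — visit V.
  Visit A.
At C: go right to J.
  At J: go left to G.
    G is a leaf — visit G.
  At J: no right child.
  Visit J.
Visit C.

F, E, Z, M, W, H, B, X, S, T, K, V, A, G, J, C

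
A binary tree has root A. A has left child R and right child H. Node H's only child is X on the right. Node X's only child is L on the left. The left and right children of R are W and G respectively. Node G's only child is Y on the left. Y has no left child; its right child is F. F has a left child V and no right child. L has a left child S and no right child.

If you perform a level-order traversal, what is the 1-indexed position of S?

10

Level-order visits nodes level by level from the root, left to right within each level.
Level 0: A
Level 1: R, H
Level 2: W, G, X
Level 3: Y, L
Level 4: F, S
Level 5: V
Full level-order sequence: A, R, H, W, G, X, Y, L, F, S, V.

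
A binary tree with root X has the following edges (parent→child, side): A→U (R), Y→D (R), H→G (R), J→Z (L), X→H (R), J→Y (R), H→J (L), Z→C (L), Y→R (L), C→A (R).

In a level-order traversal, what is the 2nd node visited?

H

Level-order visits nodes level by level from the root, left to right within each level.
Level 0: X
Level 1: H
Level 2: J, G
Level 3: Z, Y
Level 4: C, R, D
Level 5: A
Level 6: U
Full level-order sequence: X, H, J, G, Z, Y, C, R, D, A, U.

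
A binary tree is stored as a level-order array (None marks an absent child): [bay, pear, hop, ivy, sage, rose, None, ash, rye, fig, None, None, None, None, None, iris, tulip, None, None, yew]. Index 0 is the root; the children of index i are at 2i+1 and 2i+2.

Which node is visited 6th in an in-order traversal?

pear

In-order visits the left subtree, then the node, then the right subtree.
At bay: go left to pear.
  At pear: go left to ivy.
    At ivy: go left to ash.
      At ash: go left to iris.
        iris is a leaf — visit iris.
      Visit ash.
      At ash: go right to tulip.
        tulip is a leaf — visit tulip.
    Visit ivy.
    At ivy: go right to rye.
      rye is a leaf — visit rye.
  Visit pear.
  At pear: go right to sage.
    At sage: go left to fig.
      At fig: go left to yew.
        yew is a leaf — visit yew.
      Visit fig.
      At fig: no right child.
    Visit sage.
    At sage: no right child.
Visit bay.
At bay: go right to hop.
  At hop: go left to rose.
    rose is a leaf — visit rose.
  Visit hop.
  At hop: no right child.
Full in-order sequence: iris, ash, tulip, ivy, rye, pear, yew, fig, sage, bay, rose, hop.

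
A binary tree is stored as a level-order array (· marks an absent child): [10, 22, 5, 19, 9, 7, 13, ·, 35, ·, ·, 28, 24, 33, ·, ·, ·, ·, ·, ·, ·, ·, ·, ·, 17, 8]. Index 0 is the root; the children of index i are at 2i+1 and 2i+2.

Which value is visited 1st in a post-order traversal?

35

Post-order visits the left subtree, then the right subtree, then the node.
At 10: go left to 22.
  At 22: go left to 19.
    At 19: no left child.
    At 19: go right to 35.
      35 is a leaf — visit 35.
    Visit 19.
  At 22: go right to 9.
    9 is a leaf — visit 9.
  Visit 22.
At 10: go right to 5.
  At 5: go left to 7.
    At 7: go left to 28.
      At 28: no left child.
      At 28: go right to 17.
        17 is a leaf — visit 17.
      Visit 28.
    At 7: go right to 24.
      At 24: go left to 8.
        8 is a leaf — visit 8.
      At 24: no right child.
      Visit 24.
    Visit 7.
  At 5: go right to 13.
    At 13: go left to 33.
      33 is a leaf — visit 33.
    At 13: no right child.
    Visit 13.
  Visit 5.
Visit 10.
Full post-order sequence: 35, 19, 9, 22, 17, 28, 8, 24, 7, 33, 13, 5, 10.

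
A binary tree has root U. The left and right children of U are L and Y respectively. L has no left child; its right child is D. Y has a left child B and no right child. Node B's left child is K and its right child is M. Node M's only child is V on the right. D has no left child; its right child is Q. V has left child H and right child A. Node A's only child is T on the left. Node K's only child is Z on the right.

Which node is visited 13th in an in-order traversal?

In-order visits the left subtree, then the node, then the right subtree.
At U: go left to L.
  At L: no left child.
  Visit L.
  At L: go right to D.
    At D: no left child.
    Visit D.
    At D: go right to Q.
      Q is a leaf — visit Q.
Visit U.
At U: go right to Y.
  At Y: go left to B.
    At B: go left to K.
      At K: no left child.
      Visit K.
      At K: go right to Z.
        Z is a leaf — visit Z.
    Visit B.
    At B: go right to M.
      At M: no left child.
      Visit M.
      At M: go right to V.
        At V: go left to H.
          H is a leaf — visit H.
        Visit V.
        At V: go right to A.
          At A: go left to T.
            T is a leaf — visit T.
          Visit A.
          At A: no right child.
  Visit Y.
  At Y: no right child.
Full in-order sequence: L, D, Q, U, K, Z, B, M, H, V, T, A, Y.

Y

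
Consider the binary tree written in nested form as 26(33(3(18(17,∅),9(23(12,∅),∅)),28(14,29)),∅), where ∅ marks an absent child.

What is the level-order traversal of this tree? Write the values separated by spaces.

Level-order visits nodes level by level from the root, left to right within each level.
Level 0: 26
Level 1: 33
Level 2: 3, 28
Level 3: 18, 9, 14, 29
Level 4: 17, 23
Level 5: 12

26 33 3 28 18 9 14 29 17 23 12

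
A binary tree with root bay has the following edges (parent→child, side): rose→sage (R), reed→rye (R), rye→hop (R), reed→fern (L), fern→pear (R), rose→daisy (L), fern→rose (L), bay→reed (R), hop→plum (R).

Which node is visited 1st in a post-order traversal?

daisy

Post-order visits the left subtree, then the right subtree, then the node.
At bay: no left child.
At bay: go right to reed.
  At reed: go left to fern.
    At fern: go left to rose.
      At rose: go left to daisy.
        daisy is a leaf — visit daisy.
      At rose: go right to sage.
        sage is a leaf — visit sage.
      Visit rose.
    At fern: go right to pear.
      pear is a leaf — visit pear.
    Visit fern.
  At reed: go right to rye.
    At rye: no left child.
    At rye: go right to hop.
      At hop: no left child.
      At hop: go right to plum.
        plum is a leaf — visit plum.
      Visit hop.
    Visit rye.
  Visit reed.
Visit bay.
Full post-order sequence: daisy, sage, rose, pear, fern, plum, hop, rye, reed, bay.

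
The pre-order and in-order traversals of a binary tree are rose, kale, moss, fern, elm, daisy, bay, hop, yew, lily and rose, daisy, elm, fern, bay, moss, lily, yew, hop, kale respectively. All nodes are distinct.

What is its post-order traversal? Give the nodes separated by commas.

The first element of pre-order is the root; it splits in-order into left and right subtrees.
Root rose: left subtree has 0 nodes { }, right has 9 {daisy, elm, fern, bay, moss, lily, yew, hop, kale}.
  Root kale: left subtree has 8 nodes {daisy, elm, fern, bay, moss, lily, yew, hop}, right has 0 { }.
    Root moss: left subtree has 4 nodes {daisy, elm, fern, bay}, right has 3 {lily, yew, hop}.
      Root fern: left subtree has 2 nodes {daisy, elm}, right has 1 {bay}.
        Root elm: left subtree has 1 node {daisy}, right has 0 { }.
      Root hop: left subtree has 2 nodes {lily, yew}, right has 0 { }.
        Root yew: left subtree has 1 node {lily}, right has 0 { }.

daisy, elm, bay, fern, lily, yew, hop, moss, kale, rose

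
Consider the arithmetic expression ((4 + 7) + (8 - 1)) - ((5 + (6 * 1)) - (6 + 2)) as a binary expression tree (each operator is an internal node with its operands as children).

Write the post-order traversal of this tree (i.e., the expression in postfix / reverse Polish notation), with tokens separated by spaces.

Post-order on an expression tree gives postfix notation: for each operator, emit left operand, right operand, then the operator.

4 7 + 8 1 - + 5 6 1 * + 6 2 + - -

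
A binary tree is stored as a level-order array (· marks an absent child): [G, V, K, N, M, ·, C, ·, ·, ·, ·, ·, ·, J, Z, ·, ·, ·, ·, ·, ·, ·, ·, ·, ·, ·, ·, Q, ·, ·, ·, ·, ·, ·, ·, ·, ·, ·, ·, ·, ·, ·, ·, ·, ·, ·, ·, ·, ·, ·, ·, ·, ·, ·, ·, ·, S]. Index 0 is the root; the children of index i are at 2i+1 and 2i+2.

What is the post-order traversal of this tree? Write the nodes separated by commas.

N, M, V, S, Q, J, Z, C, K, G

Post-order visits the left subtree, then the right subtree, then the node.
At G: go left to V.
  At V: go left to N.
    N is a leaf — visit N.
  At V: go right to M.
    M is a leaf — visit M.
  Visit V.
At G: go right to K.
  At K: no left child.
  At K: go right to C.
    At C: go left to J.
      At J: go left to Q.
        At Q: no left child.
        At Q: go right to S.
          S is a leaf — visit S.
        Visit Q.
      At J: no right child.
      Visit J.
    At C: go right to Z.
      Z is a leaf — visit Z.
    Visit C.
  Visit K.
Visit G.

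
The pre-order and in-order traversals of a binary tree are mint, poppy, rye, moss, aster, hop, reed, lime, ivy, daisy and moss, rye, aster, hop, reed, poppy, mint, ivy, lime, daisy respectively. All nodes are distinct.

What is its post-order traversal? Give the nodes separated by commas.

The first element of pre-order is the root; it splits in-order into left and right subtrees.
Root mint: left subtree has 6 nodes {moss, rye, aster, hop, reed, poppy}, right has 3 {ivy, lime, daisy}.
  Root poppy: left subtree has 5 nodes {moss, rye, aster, hop, reed}, right has 0 { }.
    Root rye: left subtree has 1 node {moss}, right has 3 {aster, hop, reed}.
      Root aster: left subtree has 0 nodes { }, right has 2 {hop, reed}.
        Root hop: left subtree has 0 nodes { }, right has 1 {reed}.
  Root lime: left subtree has 1 node {ivy}, right has 1 {daisy}.

moss, reed, hop, aster, rye, poppy, ivy, daisy, lime, mint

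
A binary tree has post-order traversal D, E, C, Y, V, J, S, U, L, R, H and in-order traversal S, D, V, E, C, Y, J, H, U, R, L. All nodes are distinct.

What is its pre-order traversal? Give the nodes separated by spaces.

The last element of post-order is the root; it splits in-order into left and right subtrees.
Root H: left subtree has 7 nodes {S, D, V, E, C, Y, J}, right has 3 {U, R, L}.
  Root S: left subtree has 0 nodes { }, right has 6 {D, V, E, C, Y, J}.
    Root J: left subtree has 5 nodes {D, V, E, C, Y}, right has 0 { }.
      Root V: left subtree has 1 node {D}, right has 3 {E, C, Y}.
        Root Y: left subtree has 2 nodes {E, C}, right has 0 { }.
          Root C: left subtree has 1 node {E}, right has 0 { }.
  Root R: left subtree has 1 node {U}, right has 1 {L}.

H S J V D Y C E R U L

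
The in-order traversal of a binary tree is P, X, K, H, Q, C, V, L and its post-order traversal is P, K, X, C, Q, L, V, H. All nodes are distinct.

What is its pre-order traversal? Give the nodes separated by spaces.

The last element of post-order is the root; it splits in-order into left and right subtrees.
Root H: left subtree has 3 nodes {P, X, K}, right has 4 {Q, C, V, L}.
  Root X: left subtree has 1 node {P}, right has 1 {K}.
  Root V: left subtree has 2 nodes {Q, C}, right has 1 {L}.
    Root Q: left subtree has 0 nodes { }, right has 1 {C}.

H X P K V Q C L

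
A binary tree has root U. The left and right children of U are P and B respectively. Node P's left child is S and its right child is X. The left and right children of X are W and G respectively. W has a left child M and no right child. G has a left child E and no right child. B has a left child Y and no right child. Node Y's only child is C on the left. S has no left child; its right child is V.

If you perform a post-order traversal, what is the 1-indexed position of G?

Post-order visits the left subtree, then the right subtree, then the node.
At U: go left to P.
  At P: go left to S.
    At S: no left child.
    At S: go right to V.
      V is a leaf — visit V.
    Visit S.
  At P: go right to X.
    At X: go left to W.
      At W: go left to M.
        M is a leaf — visit M.
      At W: no right child.
      Visit W.
    At X: go right to G.
      At G: go left to E.
        E is a leaf — visit E.
      At G: no right child.
      Visit G.
    Visit X.
  Visit P.
At U: go right to B.
  At B: go left to Y.
    At Y: go left to C.
      C is a leaf — visit C.
    At Y: no right child.
    Visit Y.
  At B: no right child.
  Visit B.
Visit U.
Full post-order sequence: V, S, M, W, E, G, X, P, C, Y, B, U.

6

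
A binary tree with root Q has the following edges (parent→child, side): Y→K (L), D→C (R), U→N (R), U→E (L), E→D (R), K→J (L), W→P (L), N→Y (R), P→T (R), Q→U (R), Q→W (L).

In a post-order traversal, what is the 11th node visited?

U

Post-order visits the left subtree, then the right subtree, then the node.
At Q: go left to W.
  At W: go left to P.
    At P: no left child.
    At P: go right to T.
      T is a leaf — visit T.
    Visit P.
  At W: no right child.
  Visit W.
At Q: go right to U.
  At U: go left to E.
    At E: no left child.
    At E: go right to D.
      At D: no left child.
      At D: go right to C.
        C is a leaf — visit C.
      Visit D.
    Visit E.
  At U: go right to N.
    At N: no left child.
    At N: go right to Y.
      At Y: go left to K.
        At K: go left to J.
          J is a leaf — visit J.
        At K: no right child.
        Visit K.
      At Y: no right child.
      Visit Y.
    Visit N.
  Visit U.
Visit Q.
Full post-order sequence: T, P, W, C, D, E, J, K, Y, N, U, Q.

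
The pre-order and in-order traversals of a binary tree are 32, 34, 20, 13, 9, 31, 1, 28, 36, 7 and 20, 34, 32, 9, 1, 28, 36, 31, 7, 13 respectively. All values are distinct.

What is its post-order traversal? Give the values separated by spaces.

20 34 36 28 1 7 31 9 13 32

The first element of pre-order is the root; it splits in-order into left and right subtrees.
Root 32: left subtree has 2 nodes {20, 34}, right has 7 {9, 1, 28, 36, 31, 7, 13}.
  Root 34: left subtree has 1 node {20}, right has 0 { }.
  Root 13: left subtree has 6 nodes {9, 1, 28, 36, 31, 7}, right has 0 { }.
    Root 9: left subtree has 0 nodes { }, right has 5 {1, 28, 36, 31, 7}.
      Root 31: left subtree has 3 nodes {1, 28, 36}, right has 1 {7}.
        Root 1: left subtree has 0 nodes { }, right has 2 {28, 36}.
          Root 28: left subtree has 0 nodes { }, right has 1 {36}.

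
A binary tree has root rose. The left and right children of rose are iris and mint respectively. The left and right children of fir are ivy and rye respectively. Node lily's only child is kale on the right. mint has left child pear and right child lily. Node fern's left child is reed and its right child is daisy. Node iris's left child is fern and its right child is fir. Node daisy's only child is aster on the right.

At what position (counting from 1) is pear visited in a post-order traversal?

9

Post-order visits the left subtree, then the right subtree, then the node.
At rose: go left to iris.
  At iris: go left to fern.
    At fern: go left to reed.
      reed is a leaf — visit reed.
    At fern: go right to daisy.
      At daisy: no left child.
      At daisy: go right to aster.
        aster is a leaf — visit aster.
      Visit daisy.
    Visit fern.
  At iris: go right to fir.
    At fir: go left to ivy.
      ivy is a leaf — visit ivy.
    At fir: go right to rye.
      rye is a leaf — visit rye.
    Visit fir.
  Visit iris.
At rose: go right to mint.
  At mint: go left to pear.
    pear is a leaf — visit pear.
  At mint: go right to lily.
    At lily: no left child.
    At lily: go right to kale.
      kale is a leaf — visit kale.
    Visit lily.
  Visit mint.
Visit rose.
Full post-order sequence: reed, aster, daisy, fern, ivy, rye, fir, iris, pear, kale, lily, mint, rose.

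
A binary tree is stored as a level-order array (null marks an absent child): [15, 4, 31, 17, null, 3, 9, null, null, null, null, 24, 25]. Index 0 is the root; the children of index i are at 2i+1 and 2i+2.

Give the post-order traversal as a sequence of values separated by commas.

Post-order visits the left subtree, then the right subtree, then the node.
At 15: go left to 4.
  At 4: go left to 17.
    17 is a leaf — visit 17.
  At 4: no right child.
  Visit 4.
At 15: go right to 31.
  At 31: go left to 3.
    At 3: go left to 24.
      24 is a leaf — visit 24.
    At 3: go right to 25.
      25 is a leaf — visit 25.
    Visit 3.
  At 31: go right to 9.
    9 is a leaf — visit 9.
  Visit 31.
Visit 15.

17, 4, 24, 25, 3, 9, 31, 15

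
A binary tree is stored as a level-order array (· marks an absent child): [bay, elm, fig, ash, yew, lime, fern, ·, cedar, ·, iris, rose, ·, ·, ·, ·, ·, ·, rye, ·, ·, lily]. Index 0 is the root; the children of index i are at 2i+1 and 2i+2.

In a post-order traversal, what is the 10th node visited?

fern

Post-order visits the left subtree, then the right subtree, then the node.
At bay: go left to elm.
  At elm: go left to ash.
    At ash: no left child.
    At ash: go right to cedar.
      At cedar: no left child.
      At cedar: go right to rye.
        rye is a leaf — visit rye.
      Visit cedar.
    Visit ash.
  At elm: go right to yew.
    At yew: no left child.
    At yew: go right to iris.
      At iris: go left to lily.
        lily is a leaf — visit lily.
      At iris: no right child.
      Visit iris.
    Visit yew.
  Visit elm.
At bay: go right to fig.
  At fig: go left to lime.
    At lime: go left to rose.
      rose is a leaf — visit rose.
    At lime: no right child.
    Visit lime.
  At fig: go right to fern.
    fern is a leaf — visit fern.
  Visit fig.
Visit bay.
Full post-order sequence: rye, cedar, ash, lily, iris, yew, elm, rose, lime, fern, fig, bay.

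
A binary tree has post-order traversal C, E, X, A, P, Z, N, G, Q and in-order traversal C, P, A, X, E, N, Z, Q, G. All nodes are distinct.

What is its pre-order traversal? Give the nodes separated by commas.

Q, N, P, C, A, X, E, Z, G

The last element of post-order is the root; it splits in-order into left and right subtrees.
Root Q: left subtree has 7 nodes {C, P, A, X, E, N, Z}, right has 1 {G}.
  Root N: left subtree has 5 nodes {C, P, A, X, E}, right has 1 {Z}.
    Root P: left subtree has 1 node {C}, right has 3 {A, X, E}.
      Root A: left subtree has 0 nodes { }, right has 2 {X, E}.
        Root X: left subtree has 0 nodes { }, right has 1 {E}.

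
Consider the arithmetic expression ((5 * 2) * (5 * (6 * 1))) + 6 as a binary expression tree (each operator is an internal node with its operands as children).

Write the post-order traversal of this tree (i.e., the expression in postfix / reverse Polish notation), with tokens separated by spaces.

5 2 * 5 6 1 * * * 6 +

Post-order on an expression tree gives postfix notation: for each operator, emit left operand, right operand, then the operator.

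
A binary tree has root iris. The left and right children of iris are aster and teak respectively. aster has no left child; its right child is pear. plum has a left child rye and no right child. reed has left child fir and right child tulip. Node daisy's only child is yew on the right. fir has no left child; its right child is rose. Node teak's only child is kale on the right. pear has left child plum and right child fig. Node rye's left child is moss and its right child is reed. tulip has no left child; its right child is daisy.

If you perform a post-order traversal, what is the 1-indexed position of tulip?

6

Post-order visits the left subtree, then the right subtree, then the node.
At iris: go left to aster.
  At aster: no left child.
  At aster: go right to pear.
    At pear: go left to plum.
      At plum: go left to rye.
        At rye: go left to moss.
          moss is a leaf — visit moss.
        At rye: go right to reed.
          At reed: go left to fir.
            At fir: no left child.
            At fir: go right to rose.
              rose is a leaf — visit rose.
            Visit fir.
          At reed: go right to tulip.
            At tulip: no left child.
            At tulip: go right to daisy.
              At daisy: no left child.
              At daisy: go right to yew.
                yew is a leaf — visit yew.
              Visit daisy.
            Visit tulip.
          Visit reed.
        Visit rye.
      At plum: no right child.
      Visit plum.
    At pear: go right to fig.
      fig is a leaf — visit fig.
    Visit pear.
  Visit aster.
At iris: go right to teak.
  At teak: no left child.
  At teak: go right to kale.
    kale is a leaf — visit kale.
  Visit teak.
Visit iris.
Full post-order sequence: moss, rose, fir, yew, daisy, tulip, reed, rye, plum, fig, pear, aster, kale, teak, iris.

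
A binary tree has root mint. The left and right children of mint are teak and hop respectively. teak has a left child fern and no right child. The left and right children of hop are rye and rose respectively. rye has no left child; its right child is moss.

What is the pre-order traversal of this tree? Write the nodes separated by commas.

Pre-order visits the node, then its left subtree, then its right subtree.
Visit mint.
At mint: go left to teak.
  Visit teak.
  At teak: go left to fern.
    fern is a leaf — visit fern.
  At teak: no right child.
At mint: go right to hop.
  Visit hop.
  At hop: go left to rye.
    Visit rye.
    At rye: no left child.
    At rye: go right to moss.
      moss is a leaf — visit moss.
  At hop: go right to rose.
    rose is a leaf — visit rose.

mint, teak, fern, hop, rye, moss, rose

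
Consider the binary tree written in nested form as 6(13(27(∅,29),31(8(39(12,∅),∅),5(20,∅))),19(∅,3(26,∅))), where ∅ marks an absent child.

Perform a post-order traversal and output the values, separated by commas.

29, 27, 12, 39, 8, 20, 5, 31, 13, 26, 3, 19, 6

Post-order visits the left subtree, then the right subtree, then the node.
At 6: go left to 13.
  At 13: go left to 27.
    At 27: no left child.
    At 27: go right to 29.
      29 is a leaf — visit 29.
    Visit 27.
  At 13: go right to 31.
    At 31: go left to 8.
      At 8: go left to 39.
        At 39: go left to 12.
          12 is a leaf — visit 12.
        At 39: no right child.
        Visit 39.
      At 8: no right child.
      Visit 8.
    At 31: go right to 5.
      At 5: go left to 20.
        20 is a leaf — visit 20.
      At 5: no right child.
      Visit 5.
    Visit 31.
  Visit 13.
At 6: go right to 19.
  At 19: no left child.
  At 19: go right to 3.
    At 3: go left to 26.
      26 is a leaf — visit 26.
    At 3: no right child.
    Visit 3.
  Visit 19.
Visit 6.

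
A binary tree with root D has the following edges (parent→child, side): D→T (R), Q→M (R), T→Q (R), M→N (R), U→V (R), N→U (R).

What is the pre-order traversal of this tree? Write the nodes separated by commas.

Pre-order visits the node, then its left subtree, then its right subtree.
Visit D.
At D: no left child.
At D: go right to T.
  Visit T.
  At T: no left child.
  At T: go right to Q.
    Visit Q.
    At Q: no left child.
    At Q: go right to M.
      Visit M.
      At M: no left child.
      At M: go right to N.
        Visit N.
        At N: no left child.
        At N: go right to U.
          Visit U.
          At U: no left child.
          At U: go right to V.
            V is a leaf — visit V.

D, T, Q, M, N, U, V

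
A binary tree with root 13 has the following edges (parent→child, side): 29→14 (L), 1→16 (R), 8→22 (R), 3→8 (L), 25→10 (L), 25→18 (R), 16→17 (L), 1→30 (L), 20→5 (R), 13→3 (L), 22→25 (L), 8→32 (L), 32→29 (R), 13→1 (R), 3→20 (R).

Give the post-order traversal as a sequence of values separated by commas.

14, 29, 32, 10, 18, 25, 22, 8, 5, 20, 3, 30, 17, 16, 1, 13

Post-order visits the left subtree, then the right subtree, then the node.
At 13: go left to 3.
  At 3: go left to 8.
    At 8: go left to 32.
      At 32: no left child.
      At 32: go right to 29.
        At 29: go left to 14.
          14 is a leaf — visit 14.
        At 29: no right child.
        Visit 29.
      Visit 32.
    At 8: go right to 22.
      At 22: go left to 25.
        At 25: go left to 10.
          10 is a leaf — visit 10.
        At 25: go right to 18.
          18 is a leaf — visit 18.
        Visit 25.
      At 22: no right child.
      Visit 22.
    Visit 8.
  At 3: go right to 20.
    At 20: no left child.
    At 20: go right to 5.
      5 is a leaf — visit 5.
    Visit 20.
  Visit 3.
At 13: go right to 1.
  At 1: go left to 30.
    30 is a leaf — visit 30.
  At 1: go right to 16.
    At 16: go left to 17.
      17 is a leaf — visit 17.
    At 16: no right child.
    Visit 16.
  Visit 1.
Visit 13.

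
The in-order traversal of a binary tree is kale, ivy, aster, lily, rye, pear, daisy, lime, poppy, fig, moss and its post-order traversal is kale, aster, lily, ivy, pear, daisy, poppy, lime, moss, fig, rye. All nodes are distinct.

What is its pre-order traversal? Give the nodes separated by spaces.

rye ivy kale lily aster fig lime daisy pear poppy moss

The last element of post-order is the root; it splits in-order into left and right subtrees.
Root rye: left subtree has 4 nodes {kale, ivy, aster, lily}, right has 6 {pear, daisy, lime, poppy, fig, moss}.
  Root ivy: left subtree has 1 node {kale}, right has 2 {aster, lily}.
    Root lily: left subtree has 1 node {aster}, right has 0 { }.
  Root fig: left subtree has 4 nodes {pear, daisy, lime, poppy}, right has 1 {moss}.
    Root lime: left subtree has 2 nodes {pear, daisy}, right has 1 {poppy}.
      Root daisy: left subtree has 1 node {pear}, right has 0 { }.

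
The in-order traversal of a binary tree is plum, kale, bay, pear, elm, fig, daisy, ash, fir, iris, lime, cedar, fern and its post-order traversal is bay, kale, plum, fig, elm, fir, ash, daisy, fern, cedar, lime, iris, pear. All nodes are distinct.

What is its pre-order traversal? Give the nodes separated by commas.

The last element of post-order is the root; it splits in-order into left and right subtrees.
Root pear: left subtree has 3 nodes {plum, kale, bay}, right has 9 {elm, fig, daisy, ash, fir, iris, lime, cedar, fern}.
  Root plum: left subtree has 0 nodes { }, right has 2 {kale, bay}.
    Root kale: left subtree has 0 nodes { }, right has 1 {bay}.
  Root iris: left subtree has 5 nodes {elm, fig, daisy, ash, fir}, right has 3 {lime, cedar, fern}.
    Root daisy: left subtree has 2 nodes {elm, fig}, right has 2 {ash, fir}.
      Root elm: left subtree has 0 nodes { }, right has 1 {fig}.
      Root ash: left subtree has 0 nodes { }, right has 1 {fir}.
    Root lime: left subtree has 0 nodes { }, right has 2 {cedar, fern}.
      Root cedar: left subtree has 0 nodes { }, right has 1 {fern}.

pear, plum, kale, bay, iris, daisy, elm, fig, ash, fir, lime, cedar, fern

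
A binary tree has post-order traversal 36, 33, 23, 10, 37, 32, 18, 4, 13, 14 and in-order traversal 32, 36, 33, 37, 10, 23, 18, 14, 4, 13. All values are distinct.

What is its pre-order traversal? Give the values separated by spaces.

The last element of post-order is the root; it splits in-order into left and right subtrees.
Root 14: left subtree has 7 nodes {32, 36, 33, 37, 10, 23, 18}, right has 2 {4, 13}.
  Root 18: left subtree has 6 nodes {32, 36, 33, 37, 10, 23}, right has 0 { }.
    Root 32: left subtree has 0 nodes { }, right has 5 {36, 33, 37, 10, 23}.
      Root 37: left subtree has 2 nodes {36, 33}, right has 2 {10, 23}.
        Root 33: left subtree has 1 node {36}, right has 0 { }.
        Root 10: left subtree has 0 nodes { }, right has 1 {23}.
  Root 13: left subtree has 1 node {4}, right has 0 { }.

14 18 32 37 33 36 10 23 13 4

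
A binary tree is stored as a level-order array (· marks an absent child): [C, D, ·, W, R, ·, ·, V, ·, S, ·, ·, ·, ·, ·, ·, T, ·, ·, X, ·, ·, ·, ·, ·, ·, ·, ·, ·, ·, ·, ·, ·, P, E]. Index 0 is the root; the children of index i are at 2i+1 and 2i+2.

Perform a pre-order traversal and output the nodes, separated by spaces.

C D W V T P E R S X

Pre-order visits the node, then its left subtree, then its right subtree.
Visit C.
At C: go left to D.
  Visit D.
  At D: go left to W.
    Visit W.
    At W: go left to V.
      Visit V.
      At V: no left child.
      At V: go right to T.
        Visit T.
        At T: go left to P.
          P is a leaf — visit P.
        At T: go right to E.
          E is a leaf — visit E.
    At W: no right child.
  At D: go right to R.
    Visit R.
    At R: go left to S.
      Visit S.
      At S: go left to X.
        X is a leaf — visit X.
      At S: no right child.
    At R: no right child.
At C: no right child.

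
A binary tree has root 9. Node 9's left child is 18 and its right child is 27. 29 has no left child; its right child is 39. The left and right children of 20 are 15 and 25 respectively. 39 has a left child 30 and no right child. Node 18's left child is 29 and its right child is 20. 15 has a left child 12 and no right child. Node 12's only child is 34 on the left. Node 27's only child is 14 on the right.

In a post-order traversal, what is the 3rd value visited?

29

Post-order visits the left subtree, then the right subtree, then the node.
At 9: go left to 18.
  At 18: go left to 29.
    At 29: no left child.
    At 29: go right to 39.
      At 39: go left to 30.
        30 is a leaf — visit 30.
      At 39: no right child.
      Visit 39.
    Visit 29.
  At 18: go right to 20.
    At 20: go left to 15.
      At 15: go left to 12.
        At 12: go left to 34.
          34 is a leaf — visit 34.
        At 12: no right child.
        Visit 12.
      At 15: no right child.
      Visit 15.
    At 20: go right to 25.
      25 is a leaf — visit 25.
    Visit 20.
  Visit 18.
At 9: go right to 27.
  At 27: no left child.
  At 27: go right to 14.
    14 is a leaf — visit 14.
  Visit 27.
Visit 9.
Full post-order sequence: 30, 39, 29, 34, 12, 15, 25, 20, 18, 14, 27, 9.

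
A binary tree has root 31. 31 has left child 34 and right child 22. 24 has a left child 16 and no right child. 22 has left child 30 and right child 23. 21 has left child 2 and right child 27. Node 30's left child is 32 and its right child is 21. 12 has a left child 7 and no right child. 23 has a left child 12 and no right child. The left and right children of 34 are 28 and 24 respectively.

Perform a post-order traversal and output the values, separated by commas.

Post-order visits the left subtree, then the right subtree, then the node.
At 31: go left to 34.
  At 34: go left to 28.
    28 is a leaf — visit 28.
  At 34: go right to 24.
    At 24: go left to 16.
      16 is a leaf — visit 16.
    At 24: no right child.
    Visit 24.
  Visit 34.
At 31: go right to 22.
  At 22: go left to 30.
    At 30: go left to 32.
      32 is a leaf — visit 32.
    At 30: go right to 21.
      At 21: go left to 2.
        2 is a leaf — visit 2.
      At 21: go right to 27.
        27 is a leaf — visit 27.
      Visit 21.
    Visit 30.
  At 22: go right to 23.
    At 23: go left to 12.
      At 12: go left to 7.
        7 is a leaf — visit 7.
      At 12: no right child.
      Visit 12.
    At 23: no right child.
    Visit 23.
  Visit 22.
Visit 31.

28, 16, 24, 34, 32, 2, 27, 21, 30, 7, 12, 23, 22, 31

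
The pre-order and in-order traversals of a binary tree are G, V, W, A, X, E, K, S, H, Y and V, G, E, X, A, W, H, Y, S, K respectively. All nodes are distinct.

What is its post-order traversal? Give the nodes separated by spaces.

The first element of pre-order is the root; it splits in-order into left and right subtrees.
Root G: left subtree has 1 node {V}, right has 8 {E, X, A, W, H, Y, S, K}.
  Root W: left subtree has 3 nodes {E, X, A}, right has 4 {H, Y, S, K}.
    Root A: left subtree has 2 nodes {E, X}, right has 0 { }.
      Root X: left subtree has 1 node {E}, right has 0 { }.
    Root K: left subtree has 3 nodes {H, Y, S}, right has 0 { }.
      Root S: left subtree has 2 nodes {H, Y}, right has 0 { }.
        Root H: left subtree has 0 nodes { }, right has 1 {Y}.

V E X A Y H S K W G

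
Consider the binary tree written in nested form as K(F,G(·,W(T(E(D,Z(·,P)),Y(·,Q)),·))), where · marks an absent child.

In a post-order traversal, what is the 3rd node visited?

P

Post-order visits the left subtree, then the right subtree, then the node.
At K: go left to F.
  F is a leaf — visit F.
At K: go right to G.
  At G: no left child.
  At G: go right to W.
    At W: go left to T.
      At T: go left to E.
        At E: go left to D.
          D is a leaf — visit D.
        At E: go right to Z.
          At Z: no left child.
          At Z: go right to P.
            P is a leaf — visit P.
          Visit Z.
        Visit E.
      At T: go right to Y.
        At Y: no left child.
        At Y: go right to Q.
          Q is a leaf — visit Q.
        Visit Y.
      Visit T.
    At W: no right child.
    Visit W.
  Visit G.
Visit K.
Full post-order sequence: F, D, P, Z, E, Q, Y, T, W, G, K.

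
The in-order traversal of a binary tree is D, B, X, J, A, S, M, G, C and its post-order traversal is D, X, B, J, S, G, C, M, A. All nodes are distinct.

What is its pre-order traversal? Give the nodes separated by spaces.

The last element of post-order is the root; it splits in-order into left and right subtrees.
Root A: left subtree has 4 nodes {D, B, X, J}, right has 4 {S, M, G, C}.
  Root J: left subtree has 3 nodes {D, B, X}, right has 0 { }.
    Root B: left subtree has 1 node {D}, right has 1 {X}.
  Root M: left subtree has 1 node {S}, right has 2 {G, C}.
    Root C: left subtree has 1 node {G}, right has 0 { }.

A J B D X M S C G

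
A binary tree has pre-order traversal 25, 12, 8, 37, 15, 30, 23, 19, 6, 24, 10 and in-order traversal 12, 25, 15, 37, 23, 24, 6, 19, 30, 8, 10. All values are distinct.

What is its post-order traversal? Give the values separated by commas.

12, 15, 24, 6, 19, 23, 30, 37, 10, 8, 25

The first element of pre-order is the root; it splits in-order into left and right subtrees.
Root 25: left subtree has 1 node {12}, right has 9 {15, 37, 23, 24, 6, 19, 30, 8, 10}.
  Root 8: left subtree has 7 nodes {15, 37, 23, 24, 6, 19, 30}, right has 1 {10}.
    Root 37: left subtree has 1 node {15}, right has 5 {23, 24, 6, 19, 30}.
      Root 30: left subtree has 4 nodes {23, 24, 6, 19}, right has 0 { }.
        Root 23: left subtree has 0 nodes { }, right has 3 {24, 6, 19}.
          Root 19: left subtree has 2 nodes {24, 6}, right has 0 { }.
            Root 6: left subtree has 1 node {24}, right has 0 { }.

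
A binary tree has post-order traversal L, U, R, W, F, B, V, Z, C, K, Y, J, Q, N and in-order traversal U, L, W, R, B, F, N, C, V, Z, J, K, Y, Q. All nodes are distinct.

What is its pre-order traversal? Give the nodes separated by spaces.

N B W U L R F Q J C Z V Y K

The last element of post-order is the root; it splits in-order into left and right subtrees.
Root N: left subtree has 6 nodes {U, L, W, R, B, F}, right has 7 {C, V, Z, J, K, Y, Q}.
  Root B: left subtree has 4 nodes {U, L, W, R}, right has 1 {F}.
    Root W: left subtree has 2 nodes {U, L}, right has 1 {R}.
      Root U: left subtree has 0 nodes { }, right has 1 {L}.
  Root Q: left subtree has 6 nodes {C, V, Z, J, K, Y}, right has 0 { }.
    Root J: left subtree has 3 nodes {C, V, Z}, right has 2 {K, Y}.
      Root C: left subtree has 0 nodes { }, right has 2 {V, Z}.
        Root Z: left subtree has 1 node {V}, right has 0 { }.
      Root Y: left subtree has 1 node {K}, right has 0 { }.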